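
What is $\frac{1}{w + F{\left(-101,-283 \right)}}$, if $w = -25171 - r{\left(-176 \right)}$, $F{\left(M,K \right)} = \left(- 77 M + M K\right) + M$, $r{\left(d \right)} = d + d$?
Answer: $\frac{1}{11440} \approx 8.7413 \cdot 10^{-5}$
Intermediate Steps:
$r{\left(d \right)} = 2 d$
$F{\left(M,K \right)} = - 76 M + K M$ ($F{\left(M,K \right)} = \left(- 77 M + K M\right) + M = - 76 M + K M$)
$w = -24819$ ($w = -25171 - 2 \left(-176\right) = -25171 - -352 = -25171 + 352 = -24819$)
$\frac{1}{w + F{\left(-101,-283 \right)}} = \frac{1}{-24819 - 101 \left(-76 - 283\right)} = \frac{1}{-24819 - -36259} = \frac{1}{-24819 + 36259} = \frac{1}{11440}$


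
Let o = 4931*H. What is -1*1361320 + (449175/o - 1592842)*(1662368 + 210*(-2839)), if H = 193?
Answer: -1616199419590523718/951683 ≈ -1.6983e+12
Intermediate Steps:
o = 951683 (o = 4931*193 = 951683)
-1*1361320 + (449175/o - 1592842)*(1662368 + 210*(-2839)) = -1*1361320 + (449175/951683 - 1592842)*(1662368 + 210*(-2839)) = -1361320 + (449175*(1/951683) - 1592842)*(1662368 - 596190) = -1361320 + (449175/951683 - 1592842)*1066178 = -1361320 - 1515880203911/951683*1066178 = -1361320 - 1616198124045422158/951683 = -1616199419590523718/951683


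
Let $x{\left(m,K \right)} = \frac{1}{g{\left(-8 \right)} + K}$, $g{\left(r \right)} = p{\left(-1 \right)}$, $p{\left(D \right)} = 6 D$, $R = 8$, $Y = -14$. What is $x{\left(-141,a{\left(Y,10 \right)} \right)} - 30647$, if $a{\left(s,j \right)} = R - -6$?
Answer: $- \frac{245175}{8} \approx -30647.0$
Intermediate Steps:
$a{\left(s,j \right)} = 14$ ($a{\left(s,j \right)} = 8 - -6 = 8 + 6 = 14$)
$g{\left(r \right)} = -6$ ($g{\left(r \right)} = 6 \left(-1\right) = -6$)
$x{\left(m,K \right)} = \frac{1}{-6 + K}$
$x{\left(-141,a{\left(Y,10 \right)} \right)} - 30647 = \frac{1}{-6 + 14} - 30647 = \frac{1}{8} - 30647 = - \frac{245175}{8}$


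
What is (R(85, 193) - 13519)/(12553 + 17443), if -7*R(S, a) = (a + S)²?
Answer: -171917/209972 ≈ -0.81876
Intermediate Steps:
R(S, a) = -(S + a)²/7 (R(S, a) = -(a + S)²/7 = -(S + a)²/7)
(R(85, 193) - 13519)/(12553 + 17443) = (-(85 + 193)²/7 - 13519)/(12553 + 17443) = (-⅐*278² - 13519)/29996 = (-⅐*77284 - 13519)*(1/29996) = (-77284/7 - 13519)*(1/29996) = -171917/7*1/29996 = -171917/209972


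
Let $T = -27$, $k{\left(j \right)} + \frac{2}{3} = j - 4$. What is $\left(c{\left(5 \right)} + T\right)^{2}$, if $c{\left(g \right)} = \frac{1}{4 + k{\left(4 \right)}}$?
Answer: $\frac{71289}{100} \approx 712.89$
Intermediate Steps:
$k{\left(j \right)} = - \frac{14}{3} + j$ ($k{\left(j \right)} = - \frac{2}{3} + \left(j - 4\right) = - \frac{2}{3} + \left(-4 + j\right) = - \frac{14}{3} + j$)
$c{\left(g \right)} = \frac{3}{10}$ ($c{\left(g \right)} = \frac{1}{4 + \left(- \frac{14}{3} + 4\right)} = \frac{1}{4 - \frac{2}{3}} = \frac{1}{\frac{10}{3}} = \frac{3}{10}$)
$\left(c{\left(5 \right)} + T\right)^{2} = \left(\frac{3}{10} - 27\right)^{2} = \left(- \frac{267}{10}\right)^{2} = \frac{71289}{100}$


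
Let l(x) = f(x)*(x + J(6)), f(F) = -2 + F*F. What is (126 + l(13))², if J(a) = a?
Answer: 10883401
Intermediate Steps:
f(F) = -2 + F²
l(x) = (-2 + x²)*(6 + x) (l(x) = (-2 + x²)*(x + 6) = (-2 + x²)*(6 + x))
(126 + l(13))² = (126 + (-2 + 13²)*(6 + 13))² = (126 + (-2 + 169)*19)² = (126 + 167*19)² = (126 + 3173)² = 3299² = 10883401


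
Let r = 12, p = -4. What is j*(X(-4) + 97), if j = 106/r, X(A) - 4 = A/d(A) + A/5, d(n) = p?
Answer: 13409/15 ≈ 893.93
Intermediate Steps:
d(n) = -4
X(A) = 4 - A/20 (X(A) = 4 + (A/(-4) + A/5) = 4 + (A*(-¼) + A*(⅕)) = 4 + (-A/4 + A/5) = 4 - A/20)
j = 53/6 (j = 106/12 = 106*(1/12) = 53/6 ≈ 8.8333)
j*(X(-4) + 97) = 53*((4 - 1/20*(-4)) + 97)/6 = 53*((4 + ⅕) + 97)/6 = 53*(21/5 + 97)/6 = (53/6)*(506/5) = 13409/15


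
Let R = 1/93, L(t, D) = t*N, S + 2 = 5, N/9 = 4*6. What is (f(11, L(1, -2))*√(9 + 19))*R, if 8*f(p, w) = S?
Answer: √7/124 ≈ 0.021337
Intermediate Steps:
N = 216 (N = 9*(4*6) = 9*24 = 216)
S = 3 (S = -2 + 5 = 3)
L(t, D) = 216*t (L(t, D) = t*216 = 216*t)
f(p, w) = 3/8 (f(p, w) = (⅛)*3 = 3/8)
R = 1/93 ≈ 0.010753
(f(11, L(1, -2))*√(9 + 19))*R = (3*√(9 + 19)/8)*(1/93) = (3*√28/8)*(1/93) = (3*(2*√7)/8)*(1/93) = (3*√7/4)*(1/93) = √7/124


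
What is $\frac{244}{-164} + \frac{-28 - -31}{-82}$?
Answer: $- \frac{125}{82} \approx -1.5244$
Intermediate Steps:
$\frac{244}{-164} + \frac{-28 - -31}{-82} = 244 \left(- \frac{1}{164}\right) + \left(-28 + 31\right) \left(- \frac{1}{82}\right) = - \frac{61}{41} + 3 \left(- \frac{1}{82}\right) = - \frac{61}{41} - \frac{3}{82} = - \frac{125}{82}$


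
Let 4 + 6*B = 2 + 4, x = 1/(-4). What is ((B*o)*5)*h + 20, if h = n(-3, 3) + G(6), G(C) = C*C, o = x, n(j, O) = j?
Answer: 25/4 ≈ 6.2500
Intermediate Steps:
x = -1/4 ≈ -0.25000
B = 1/3 (B = -2/3 + (2 + 4)/6 = -2/3 + (1/6)*6 = -2/3 + 1 = 1/3 ≈ 0.33333)
o = -1/4 ≈ -0.25000
G(C) = C**2
h = 33 (h = -3 + 6**2 = -3 + 36 = 33)
((B*o)*5)*h + 20 = (((1/3)*(-1/4))*5)*33 + 20 = -1/12*5*33 + 20 = -5/12*33 + 20 = -55/4 + 20 = 25/4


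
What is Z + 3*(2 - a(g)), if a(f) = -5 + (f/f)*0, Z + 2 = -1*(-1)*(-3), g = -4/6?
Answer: 16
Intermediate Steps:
g = -2/3 (g = -4*1/6 = -2/3 ≈ -0.66667)
Z = -5 (Z = -2 - 1*(-1)*(-3) = -2 + 1*(-3) = -2 - 3 = -5)
a(f) = -5 (a(f) = -5 + 1*0 = -5 + 0 = -5)
Z + 3*(2 - a(g)) = -5 + 3*(2 - 1*(-5)) = -5 + 3*(2 + 5) = -5 + 3*7 = -5 + 21 = 16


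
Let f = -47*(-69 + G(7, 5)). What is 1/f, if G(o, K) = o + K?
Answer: 1/2679 ≈ 0.00037327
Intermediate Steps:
G(o, K) = K + o
f = 2679 (f = -47*(-69 + (5 + 7)) = -47*(-69 + 12) = -47*(-57) = 2679)
1/f = 1/2679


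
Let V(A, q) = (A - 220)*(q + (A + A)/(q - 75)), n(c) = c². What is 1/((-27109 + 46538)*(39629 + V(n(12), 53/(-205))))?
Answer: 41615/32292585718451 ≈ 1.2887e-9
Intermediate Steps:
V(A, q) = (-220 + A)*(q + 2*A/(-75 + q)) (V(A, q) = (-220 + A)*(q + (2*A)/(-75 + q)) = (-220 + A)*(q + 2*A/(-75 + q)))
1/((-27109 + 46538)*(39629 + V(n(12), 53/(-205)))) = 1/((-27109 + 46538)*(39629 + (-440*12² - 220*(53/(-205))² + 2*(12²)² + 16500*(53/(-205)) + 12²*(53/(-205))² - 75*12²*53/(-205))/(-75 + 53/(-205)))) = 1/(19429*(39629 + (-440*144 - 220*(53*(-1/205))² + 2*144² + 16500*(53*(-1/205)) + 144*(53*(-1/205))² - 75*144*53*(-1/205))/(-75 + 53*(-1/205)))) = 1/(19429*(39629 + (-63360 - 220*(-53/205)² + 2*20736 + 16500*(-53/205) + 144*(-53/205)² - 75*144*(-53/205))/(-75 - 53/205))) = 1/(19429*(39629 + (-63360 - 220*2809/42025 + 41472 - 174900/41 + 144*(2809/42025) + 114480/41)/(-15428/205))) = 1/(19429*(39629 - 205*(-63360 - 123596/8405 + 41472 - 174900/41 + 404496/42025 + 114480/41)/15428)) = 1/(19429*(39629 - 205/15428*(-981987184/42025))) = 1/(19429*(39629 + 12920884/41615)) = 1/(19429*(1662081719/41615)) = 1/(32292585718451/41615) = 41615/32292585718451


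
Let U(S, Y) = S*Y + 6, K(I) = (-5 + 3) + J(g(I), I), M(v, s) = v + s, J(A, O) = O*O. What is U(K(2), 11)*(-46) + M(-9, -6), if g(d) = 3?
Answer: -1303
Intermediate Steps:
J(A, O) = O²
M(v, s) = s + v
K(I) = -2 + I² (K(I) = (-5 + 3) + I² = -2 + I²)
U(S, Y) = 6 + S*Y
U(K(2), 11)*(-46) + M(-9, -6) = (6 + (-2 + 2²)*11)*(-46) + (-6 - 9) = (6 + (-2 + 4)*11)*(-46) - 15 = (6 + 2*11)*(-46) - 15 = (6 + 22)*(-46) - 15 = 28*(-46) - 15 = -1288 - 15 = -1303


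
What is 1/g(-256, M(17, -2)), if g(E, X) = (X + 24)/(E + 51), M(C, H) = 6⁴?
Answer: -41/264 ≈ -0.15530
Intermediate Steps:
M(C, H) = 1296
g(E, X) = (24 + X)/(51 + E)
1/g(-256, M(17, -2)) = 1/((24 + 1296)/(51 - 256)) = 1/(1320/(-205)) = 1/(-1/205*1320) = 1/(-264/41) = -41/264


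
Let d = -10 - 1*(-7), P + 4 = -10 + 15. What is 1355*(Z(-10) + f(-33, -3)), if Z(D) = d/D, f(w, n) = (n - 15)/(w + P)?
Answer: 18699/16 ≈ 1168.7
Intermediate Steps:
P = 1 (P = -4 + (-10 + 15) = -4 + 5 = 1)
f(w, n) = (-15 + n)/(1 + w) (f(w, n) = (n - 15)/(w + 1) = (-15 + n)/(1 + w))
d = -3 (d = -10 + 7 = -3)
Z(D) = -3/D
1355*(Z(-10) + f(-33, -3)) = 1355*(-3/(-10) + (-15 - 3)/(1 - 33)) = 1355*(-3*(-⅒) - 18/(-32)) = 1355*(3/10 - 1/32*(-18)) = 1355*(3/10 + 9/16) = 1355*(69/80) = 18699/16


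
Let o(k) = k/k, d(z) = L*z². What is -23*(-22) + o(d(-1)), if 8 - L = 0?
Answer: 507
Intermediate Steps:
L = 8 (L = 8 - 1*0 = 8 + 0 = 8)
d(z) = 8*z²
o(k) = 1
-23*(-22) + o(d(-1)) = -23*(-22) + 1 = 506 + 1 = 507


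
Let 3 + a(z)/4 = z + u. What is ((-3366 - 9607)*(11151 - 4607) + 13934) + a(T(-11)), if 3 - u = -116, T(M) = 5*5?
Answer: -84880814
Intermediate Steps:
T(M) = 25
u = 119 (u = 3 - 1*(-116) = 3 + 116 = 119)
a(z) = 464 + 4*z (a(z) = -12 + 4*(z + 119) = -12 + 4*(119 + z) = -12 + (476 + 4*z) = 464 + 4*z)
((-3366 - 9607)*(11151 - 4607) + 13934) + a(T(-11)) = ((-3366 - 9607)*(11151 - 4607) + 13934) + (464 + 4*25) = (-12973*6544 + 13934) + (464 + 100) = (-84895312 + 13934) + 564 = -84881378 + 564 = -84880814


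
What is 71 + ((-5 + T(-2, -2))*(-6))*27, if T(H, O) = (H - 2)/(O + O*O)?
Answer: 1205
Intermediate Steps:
T(H, O) = (-2 + H)/(O + O²)
71 + ((-5 + T(-2, -2))*(-6))*27 = 71 + ((-5 + (-2 - 2)/((-2)*(1 - 2)))*(-6))*27 = 71 + ((-5 - ½*(-4)/(-1))*(-6))*27 = 71 + ((-5 - ½*(-1)*(-4))*(-6))*27 = 71 + ((-5 - 2)*(-6))*27 = 71 - 7*(-6)*27 = 71 + 42*27 = 71 + 1134 = 1205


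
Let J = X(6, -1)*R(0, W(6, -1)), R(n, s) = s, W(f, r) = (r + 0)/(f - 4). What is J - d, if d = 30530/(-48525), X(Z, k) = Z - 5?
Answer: 2507/19410 ≈ 0.12916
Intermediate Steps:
X(Z, k) = -5 + Z
W(f, r) = r/(-4 + f)
d = -6106/9705 (d = 30530*(-1/48525) = -6106/9705 ≈ -0.62916)
J = -1/2 (J = (-5 + 6)*(-1/(-4 + 6)) = 1*(-1/2) = -1/2 ≈ -0.50000)
J - d = -1/2 - 1*(-6106/9705) = -1/2 + 6106/9705 = 2507/19410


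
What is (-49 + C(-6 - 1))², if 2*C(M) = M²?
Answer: 2401/4 ≈ 600.25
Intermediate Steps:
C(M) = M²/2
(-49 + C(-6 - 1))² = (-49 + (-6 - 1)²/2)² = (-49 + (½)*(-7)²)² = (-49 + (½)*49)² = (-49 + 49/2)² = (-49/2)² = 2401/4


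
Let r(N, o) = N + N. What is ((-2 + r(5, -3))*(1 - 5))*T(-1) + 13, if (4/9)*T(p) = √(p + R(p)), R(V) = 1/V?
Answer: 13 - 72*I*√2 ≈ 13.0 - 101.82*I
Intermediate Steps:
r(N, o) = 2*N
T(p) = 9*√(p + 1/p)/4
((-2 + r(5, -3))*(1 - 5))*T(-1) + 13 = ((-2 + 2*5)*(1 - 5))*(9*√(-1 + 1/(-1))/4) + 13 = ((-2 + 10)*(-4))*(9*√(-1 - 1)/4) + 13 = (8*(-4))*(9*√(-2)/4) + 13 = -72*I*√2 + 13 = 13 - 72*I*√2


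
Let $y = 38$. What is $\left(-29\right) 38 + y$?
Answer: $-1064$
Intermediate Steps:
$\left(-29\right) 38 + y = \left(-29\right) 38 + 38 = -1102 + 38 = -1064$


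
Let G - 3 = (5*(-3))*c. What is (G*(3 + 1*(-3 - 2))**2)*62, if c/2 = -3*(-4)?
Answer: -88536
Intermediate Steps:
c = 24 (c = 2*(-3*(-4)) = 2*12 = 24)
G = -357 (G = 3 + (5*(-3))*24 = 3 - 15*24 = 3 - 360 = -357)
(G*(3 + 1*(-3 - 2))**2)*62 = -357*(3 + 1*(-3 - 2))**2*62 = -357*(3 + 1*(-5))**2*62 = -357*(3 - 5)**2*62 = -357*(-2)**2*62 = -357*4*62 = -1428*62 = -88536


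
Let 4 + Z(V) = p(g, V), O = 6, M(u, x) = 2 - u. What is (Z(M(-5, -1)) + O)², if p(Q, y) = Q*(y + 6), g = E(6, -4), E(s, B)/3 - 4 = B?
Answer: 4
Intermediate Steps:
E(s, B) = 12 + 3*B
g = 0 (g = 12 + 3*(-4) = 12 - 12 = 0)
p(Q, y) = Q*(6 + y)
Z(V) = -4 (Z(V) = -4 + 0*(6 + V) = -4 + 0 = -4)
(Z(M(-5, -1)) + O)² = (-4 + 6)² = 2² = 4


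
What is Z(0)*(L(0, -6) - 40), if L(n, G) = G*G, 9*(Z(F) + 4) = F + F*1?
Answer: 16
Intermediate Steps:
Z(F) = -4 + 2*F/9 (Z(F) = -4 + (F + F*1)/9 = -4 + (F + F)/9 = -4 + (2*F)/9 = -4 + 2*F/9)
L(n, G) = G**2
Z(0)*(L(0, -6) - 40) = (-4 + (2/9)*0)*((-6)**2 - 40) = (-4 + 0)*(36 - 40) = -4*(-4) = 16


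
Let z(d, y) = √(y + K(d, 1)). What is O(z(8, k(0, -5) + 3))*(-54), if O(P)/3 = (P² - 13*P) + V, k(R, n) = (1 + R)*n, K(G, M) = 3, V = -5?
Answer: 2754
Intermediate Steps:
k(R, n) = n*(1 + R)
z(d, y) = √(3 + y) (z(d, y) = √(y + 3) = √(3 + y))
O(P) = -15 - 39*P + 3*P² (O(P) = 3*((P² - 13*P) - 5) = 3*(-5 + P² - 13*P) = -15 - 39*P + 3*P²)
O(z(8, k(0, -5) + 3))*(-54) = (-15 - 39*√(3 + (-5*(1 + 0) + 3)) + 3*(√(3 + (-5*(1 + 0) + 3)))²)*(-54) = (-15 - 39*√(3 + (-5*1 + 3)) + 3*(√(3 + (-5*1 + 3)))²)*(-54) = (-15 - 39*√(3 + (-5 + 3)) + 3*(√(3 + (-5 + 3)))²)*(-54) = (-15 - 39*√(3 - 2) + 3*(√(3 - 2))²)*(-54) = (-15 - 39*√1 + 3*(√1)²)*(-54) = (-15 - 39*1 + 3*1²)*(-54) = (-15 - 39 + 3*1)*(-54) = (-15 - 39 + 3)*(-54) = -51*(-54) = 2754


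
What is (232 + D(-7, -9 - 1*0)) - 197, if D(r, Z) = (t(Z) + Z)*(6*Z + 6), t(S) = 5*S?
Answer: 2627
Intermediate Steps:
D(r, Z) = 6*Z*(6 + 6*Z) (D(r, Z) = (5*Z + Z)*(6*Z + 6) = (6*Z)*(6 + 6*Z) = 6*Z*(6 + 6*Z))
(232 + D(-7, -9 - 1*0)) - 197 = (232 + 36*(-9 - 1*0)*(1 + (-9 - 1*0))) - 197 = (232 + 36*(-9 + 0)*(1 + (-9 + 0))) - 197 = (232 + 36*(-9)*(1 - 9)) - 197 = (232 + 36*(-9)*(-8)) - 197 = (232 + 2592) - 197 = 2824 - 197 = 2627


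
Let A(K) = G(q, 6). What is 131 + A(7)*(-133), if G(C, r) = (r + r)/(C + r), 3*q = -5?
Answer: -3085/13 ≈ -237.31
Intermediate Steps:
q = -5/3 (q = (1/3)*(-5) = -5/3 ≈ -1.6667)
G(C, r) = 2*r/(C + r) (G(C, r) = (2*r)/(C + r) = 2*r/(C + r))
A(K) = 36/13 (A(K) = 2*6/(-5/3 + 6) = 2*6/(13/3) = 2*6*(3/13) = 36/13)
131 + A(7)*(-133) = 131 + (36/13)*(-133) = 131 - 4788/13 = -3085/13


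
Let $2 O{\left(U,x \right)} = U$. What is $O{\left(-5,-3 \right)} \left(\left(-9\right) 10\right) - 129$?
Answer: $96$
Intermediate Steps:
$O{\left(U,x \right)} = \frac{U}{2}$
$O{\left(-5,-3 \right)} \left(\left(-9\right) 10\right) - 129 = \frac{1}{2} \left(-5\right) \left(\left(-9\right) 10\right) - 129 = \left(- \frac{5}{2}\right) \left(-90\right) - 129 = 225 - 129 = 96$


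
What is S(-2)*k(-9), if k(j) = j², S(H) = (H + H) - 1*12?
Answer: -1296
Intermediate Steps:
S(H) = -12 + 2*H (S(H) = 2*H - 12 = -12 + 2*H)
S(-2)*k(-9) = (-12 + 2*(-2))*(-9)² = (-12 - 4)*81 = -16*81 = -1296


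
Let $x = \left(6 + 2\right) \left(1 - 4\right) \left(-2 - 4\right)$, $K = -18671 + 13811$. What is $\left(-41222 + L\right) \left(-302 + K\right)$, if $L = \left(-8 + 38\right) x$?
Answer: $190488124$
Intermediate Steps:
$K = -4860$
$x = 144$ ($x = 8 \left(\left(-3\right) \left(-6\right)\right) = 8 \cdot 18 = 144$)
$L = 4320$ ($L = \left(-8 + 38\right) 144 = 30 \cdot 144 = 4320$)
$\left(-41222 + L\right) \left(-302 + K\right) = \left(-41222 + 4320\right) \left(-302 - 4860\right) = \left(-36902\right) \left(-5162\right) = 190488124$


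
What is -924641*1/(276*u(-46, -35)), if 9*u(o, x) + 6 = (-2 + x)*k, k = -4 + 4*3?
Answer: 2773923/27784 ≈ 99.839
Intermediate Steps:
k = 8 (k = -4 + 12 = 8)
u(o, x) = -22/9 + 8*x/9 (u(o, x) = -⅔ + ((-2 + x)*8)/9 = -⅔ + (-16 + 8*x)/9 = -⅔ + (-16/9 + 8*x/9) = -22/9 + 8*x/9)
-924641*1/(276*u(-46, -35)) = -924641*1/(276*(-22/9 + (8/9)*(-35))) = -924641*1/(276*(-22/9 - 280/9)) = -924641/(276*(-302/9)) = -924641/(-27784/3) = -924641*(-3/27784) = 2773923/27784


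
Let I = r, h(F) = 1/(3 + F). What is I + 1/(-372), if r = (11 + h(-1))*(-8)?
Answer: -34225/372 ≈ -92.003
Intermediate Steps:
r = -92 (r = (11 + 1/(3 - 1))*(-8) = (11 + 1/2)*(-8) = (11 + ½)*(-8) = (23/2)*(-8) = -92)
I = -92
I + 1/(-372) = -92 + 1/(-372) = -92 - 1/372 = -34225/372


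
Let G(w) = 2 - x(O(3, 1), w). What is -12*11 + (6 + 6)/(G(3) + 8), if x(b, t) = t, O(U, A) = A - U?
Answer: -912/7 ≈ -130.29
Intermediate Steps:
G(w) = 2 - w
-12*11 + (6 + 6)/(G(3) + 8) = -12*11 + (6 + 6)/((2 - 1*3) + 8) = -132 + 12/((2 - 3) + 8) = -132 + 12/(-1 + 8) = -132 + 12/7 = -912/7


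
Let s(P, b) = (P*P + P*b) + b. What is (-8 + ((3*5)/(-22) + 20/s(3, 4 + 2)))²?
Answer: 284089/4356 ≈ 65.218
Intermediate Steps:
s(P, b) = b + P² + P*b (s(P, b) = (P² + P*b) + b = b + P² + P*b)
(-8 + ((3*5)/(-22) + 20/s(3, 4 + 2)))² = (-8 + ((3*5)/(-22) + 20/((4 + 2) + 3² + 3*(4 + 2))))² = (-8 + (15*(-1/22) + 20/(6 + 9 + 3*6)))² = (-8 + (-15/22 + 20/(6 + 9 + 18)))² = (-8 + (-15/22 + 20/33))² = (-8 - 5/66)² = (-533/66)² = 284089/4356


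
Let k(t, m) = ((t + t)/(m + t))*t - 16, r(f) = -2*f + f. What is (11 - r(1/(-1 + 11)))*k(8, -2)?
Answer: 296/5 ≈ 59.200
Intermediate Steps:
r(f) = -f
k(t, m) = -16 + 2*t²/(m + t) (k(t, m) = ((2*t)/(m + t))*t - 16 = (2*t/(m + t))*t - 16 = 2*t²/(m + t) - 16 = -16 + 2*t²/(m + t))
(11 - r(1/(-1 + 11)))*k(8, -2) = (11 - (-1)/(-1 + 11))*(2*(8² - 8*(-2) - 8*8)/(-2 + 8)) = (11 - (-1)/10)*(2*(64 + 16 - 64)/6) = (11 - (-1)/10)*(2*(⅙)*16) = (11 - 1*(-⅒))*(16/3) = (11 + ⅒)*(16/3) = (111/10)*(16/3) = 296/5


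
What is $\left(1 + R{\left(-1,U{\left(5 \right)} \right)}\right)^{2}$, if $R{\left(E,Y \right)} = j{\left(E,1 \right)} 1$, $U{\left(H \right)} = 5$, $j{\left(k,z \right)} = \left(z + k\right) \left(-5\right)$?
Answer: $1$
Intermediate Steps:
$j{\left(k,z \right)} = - 5 k - 5 z$ ($j{\left(k,z \right)} = \left(k + z\right) \left(-5\right) = - 5 k - 5 z$)
$R{\left(E,Y \right)} = -5 - 5 E$ ($R{\left(E,Y \right)} = \left(- 5 E - 5\right) 1 = \left(-5 - 5 E\right) 1 = -5 - 5 E$)
$\left(1 + R{\left(-1,U{\left(5 \right)} \right)}\right)^{2} = \left(1 - 0\right)^{2} = \left(1 + \left(-5 + 5\right)\right)^{2} = \left(1 + 0\right)^{2} = 1^{2} = 1$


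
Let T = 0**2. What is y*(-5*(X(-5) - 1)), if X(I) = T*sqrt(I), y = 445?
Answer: 2225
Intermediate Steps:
T = 0
X(I) = 0 (X(I) = 0*sqrt(I) = 0)
y*(-5*(X(-5) - 1)) = 445*(-5*(0 - 1)) = 445*(-5*(-1)) = 445*5 = 2225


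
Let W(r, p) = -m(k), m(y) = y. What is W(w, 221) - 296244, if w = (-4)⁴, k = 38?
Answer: -296282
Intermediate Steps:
w = 256
W(r, p) = -38 (W(r, p) = -1*38 = -38)
W(w, 221) - 296244 = -38 - 296244 = -296282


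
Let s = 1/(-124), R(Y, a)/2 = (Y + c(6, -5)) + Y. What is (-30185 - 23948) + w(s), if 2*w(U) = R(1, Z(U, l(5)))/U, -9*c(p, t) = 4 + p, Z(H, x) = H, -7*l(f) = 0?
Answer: -488189/9 ≈ -54243.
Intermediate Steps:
l(f) = 0 (l(f) = -⅐*0 = 0)
c(p, t) = -4/9 - p/9 (c(p, t) = -(4 + p)/9 = -4/9 - p/9)
R(Y, a) = -20/9 + 4*Y (R(Y, a) = 2*((Y + (-4/9 - ⅑*6)) + Y) = 2*((Y + (-4/9 - ⅔)) + Y) = 2*((Y - 10/9) + Y) = 2*((-10/9 + Y) + Y) = 2*(-10/9 + 2*Y) = -20/9 + 4*Y)
s = -1/124 ≈ -0.0080645
w(U) = 8/(9*U) (w(U) = ((-20/9 + 4*1)/U)/2 = ((-20/9 + 4)/U)/2 = (16/(9*U))/2 = 8/(9*U))
(-30185 - 23948) + w(s) = (-30185 - 23948) + 8/(9*(-1/124)) = -54133 + (8/9)*(-124) = -54133 - 992/9 = -488189/9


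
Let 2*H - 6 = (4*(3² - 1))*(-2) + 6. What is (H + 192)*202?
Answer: 33532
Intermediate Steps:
H = -26 (H = 3 + ((4*(3² - 1))*(-2) + 6)/2 = 3 + ((4*(9 - 1))*(-2) + 6)/2 = 3 + ((4*8)*(-2) + 6)/2 = 3 + (32*(-2) + 6)/2 = 3 + (-64 + 6)/2 = 3 + (½)*(-58) = 3 - 29 = -26)
(H + 192)*202 = (-26 + 192)*202 = 166*202 = 33532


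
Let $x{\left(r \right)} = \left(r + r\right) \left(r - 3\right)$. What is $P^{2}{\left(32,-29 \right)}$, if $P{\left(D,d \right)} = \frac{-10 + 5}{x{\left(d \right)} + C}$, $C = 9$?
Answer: $\frac{1}{139129} \approx 7.1876 \cdot 10^{-6}$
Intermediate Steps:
$x{\left(r \right)} = 2 r \left(-3 + r\right)$
$P{\left(D,d \right)} = - \frac{5}{9 + 2 d \left(-3 + d\right)}$ ($P{\left(D,d \right)} = \frac{-10 + 5}{2 d \left(-3 + d\right) + 9} = - \frac{5}{9 + 2 d \left(-3 + d\right)}$)
$P^{2}{\left(32,-29 \right)} = \left(- \frac{5}{9 + 2 \left(-29\right) \left(-3 - 29\right)}\right)^{2} = \left(- \frac{5}{9 + 2 \left(-29\right) \left(-32\right)}\right)^{2} = \left(- \frac{5}{9 + 1856}\right)^{2} = \left(- \frac{5}{1865}\right)^{2} = \left(\left(-5\right) \frac{1}{1865}\right)^{2} = \left(- \frac{1}{373}\right)^{2} = \frac{1}{139129}$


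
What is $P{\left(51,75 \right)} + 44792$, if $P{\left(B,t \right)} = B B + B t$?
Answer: $51218$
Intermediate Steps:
$P{\left(B,t \right)} = B^{2} + B t$
$P{\left(51,75 \right)} + 44792 = 51 \left(51 + 75\right) + 44792 = 51 \cdot 126 + 44792 = 6426 + 44792 = 51218$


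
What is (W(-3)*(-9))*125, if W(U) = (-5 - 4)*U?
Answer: -30375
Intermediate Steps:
W(U) = -9*U
(W(-3)*(-9))*125 = (-9*(-3)*(-9))*125 = (27*(-9))*125 = -243*125 = -30375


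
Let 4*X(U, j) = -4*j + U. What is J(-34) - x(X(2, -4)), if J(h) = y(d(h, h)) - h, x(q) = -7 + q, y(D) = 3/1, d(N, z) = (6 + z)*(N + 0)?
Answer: 79/2 ≈ 39.500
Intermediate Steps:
d(N, z) = N*(6 + z) (d(N, z) = (6 + z)*N = N*(6 + z))
y(D) = 3 (y(D) = 3*1 = 3)
X(U, j) = -j + U/4 (X(U, j) = (-4*j + U)/4 = (U - 4*j)/4 = -j + U/4)
J(h) = 3 - h
J(-34) - x(X(2, -4)) = (3 - 1*(-34)) - (-7 + (-1*(-4) + (¼)*2)) = (3 + 34) - (-7 + (4 + ½)) = 37 - (-7 + 9/2) = 37 - 1*(-5/2) = 37 + 5/2 = 79/2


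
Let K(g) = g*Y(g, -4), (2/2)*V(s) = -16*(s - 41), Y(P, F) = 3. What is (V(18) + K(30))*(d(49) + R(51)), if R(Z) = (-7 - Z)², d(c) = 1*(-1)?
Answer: 1540254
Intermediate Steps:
V(s) = 656 - 16*s (V(s) = -16*(s - 41) = -16*(-41 + s) = 656 - 16*s)
d(c) = -1
K(g) = 3*g (K(g) = g*3 = 3*g)
(V(18) + K(30))*(d(49) + R(51)) = ((656 - 16*18) + 3*30)*(-1 + (7 + 51)²) = ((656 - 288) + 90)*(-1 + 58²) = (368 + 90)*(-1 + 3364) = 458*3363 = 1540254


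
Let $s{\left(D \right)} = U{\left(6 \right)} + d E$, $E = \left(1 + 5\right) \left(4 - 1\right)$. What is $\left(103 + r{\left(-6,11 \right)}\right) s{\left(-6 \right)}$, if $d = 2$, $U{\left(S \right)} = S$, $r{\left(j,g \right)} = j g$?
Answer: $1554$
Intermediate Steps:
$r{\left(j,g \right)} = g j$
$E = 18$ ($E = 6 \cdot 3 = 18$)
$s{\left(D \right)} = 42$ ($s{\left(D \right)} = 6 + 2 \cdot 18 = 6 + 36 = 42$)
$\left(103 + r{\left(-6,11 \right)}\right) s{\left(-6 \right)} = \left(103 + 11 \left(-6\right)\right) 42 = \left(103 - 66\right) 42 = 37 \cdot 42 = 1554$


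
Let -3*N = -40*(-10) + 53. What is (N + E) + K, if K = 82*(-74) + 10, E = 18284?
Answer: 12075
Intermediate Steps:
K = -6058 (K = -6068 + 10 = -6058)
N = -151 (N = -(-40*(-10) + 53)/3 = -(400 + 53)/3 = -⅓*453 = -151)
(N + E) + K = (-151 + 18284) - 6058 = 18133 - 6058 = 12075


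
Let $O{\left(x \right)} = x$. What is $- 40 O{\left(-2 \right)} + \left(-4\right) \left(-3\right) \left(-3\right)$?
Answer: $44$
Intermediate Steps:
$- 40 O{\left(-2 \right)} + \left(-4\right) \left(-3\right) \left(-3\right) = \left(-40\right) \left(-2\right) + \left(-4\right) \left(-3\right) \left(-3\right) = 80 + 12 \left(-3\right) = 80 - 36 = 44$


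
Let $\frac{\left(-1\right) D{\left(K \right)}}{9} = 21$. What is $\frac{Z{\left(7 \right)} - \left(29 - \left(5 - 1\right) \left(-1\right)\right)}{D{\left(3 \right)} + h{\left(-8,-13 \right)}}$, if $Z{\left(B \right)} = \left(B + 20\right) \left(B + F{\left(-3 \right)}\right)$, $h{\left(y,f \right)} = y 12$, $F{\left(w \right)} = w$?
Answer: $- \frac{5}{19} \approx -0.26316$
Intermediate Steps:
$D{\left(K \right)} = -189$ ($D{\left(K \right)} = \left(-9\right) 21 = -189$)
$h{\left(y,f \right)} = 12 y$
$Z{\left(B \right)} = \left(-3 + B\right) \left(20 + B\right)$ ($Z{\left(B \right)} = \left(B + 20\right) \left(B - 3\right) = \left(20 + B\right) \left(-3 + B\right) = \left(-3 + B\right) \left(20 + B\right)$)
$\frac{Z{\left(7 \right)} - \left(29 - \left(5 - 1\right) \left(-1\right)\right)}{D{\left(3 \right)} + h{\left(-8,-13 \right)}} = \frac{\left(-60 + 7^{2} + 17 \cdot 7\right) - \left(29 - \left(5 - 1\right) \left(-1\right)\right)}{-189 + 12 \left(-8\right)} = \frac{\left(-60 + 49 + 119\right) + \left(4 \left(-1\right) - 29\right)}{-189 - 96} = \frac{108 - 33}{-285} = \left(108 - 33\right) \left(- \frac{1}{285}\right) = 75 \left(- \frac{1}{285}\right) = - \frac{5}{19}$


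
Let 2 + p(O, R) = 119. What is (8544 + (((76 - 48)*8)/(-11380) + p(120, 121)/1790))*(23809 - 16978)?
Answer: 11888940127383/203702 ≈ 5.8364e+7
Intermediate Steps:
p(O, R) = 117 (p(O, R) = -2 + 119 = 117)
(8544 + (((76 - 48)*8)/(-11380) + p(120, 121)/1790))*(23809 - 16978) = (8544 + (((76 - 48)*8)/(-11380) + 117/1790))*(23809 - 16978) = (8544 + ((28*8)*(-1/11380) + 117*(1/1790)))*6831 = (8544 + (224*(-1/11380) + 117/1790))*6831 = (8544 + (-56/2845 + 117/1790))*6831 = (8544 + 9305/203702)*6831 = (1740439193/203702)*6831 = 11888940127383/203702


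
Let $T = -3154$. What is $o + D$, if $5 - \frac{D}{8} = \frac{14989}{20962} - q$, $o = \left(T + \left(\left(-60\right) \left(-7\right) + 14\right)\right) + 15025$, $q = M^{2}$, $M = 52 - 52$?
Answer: $\frac{129327989}{10481} \approx 12339.0$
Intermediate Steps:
$M = 0$
$q = 0$ ($q = 0^{2} = 0$)
$o = 12305$ ($o = \left(-3154 + \left(\left(-60\right) \left(-7\right) + 14\right)\right) + 15025 = \left(-3154 + \left(420 + 14\right)\right) + 15025 = \left(-3154 + 434\right) + 15025 = -2720 + 15025 = 12305$)
$D = \frac{359284}{10481}$ ($D = 40 - 8 \left(\frac{14989}{20962} - 0\right) = 40 - 8 \left(14989 \cdot \frac{1}{20962} + 0\right) = 40 - 8 \left(\frac{14989}{20962} + 0\right) = 40 - \frac{59956}{10481} = \frac{359284}{10481} \approx 34.28$)
$o + D = 12305 + \frac{359284}{10481} = \frac{129327989}{10481}$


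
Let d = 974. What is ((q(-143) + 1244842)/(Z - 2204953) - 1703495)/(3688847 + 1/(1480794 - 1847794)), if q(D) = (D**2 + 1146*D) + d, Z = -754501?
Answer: -925099871620469500/2003264547248743273 ≈ -0.46180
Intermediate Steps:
q(D) = 974 + D**2 + 1146*D (q(D) = (D**2 + 1146*D) + 974 = 974 + D**2 + 1146*D)
((q(-143) + 1244842)/(Z - 2204953) - 1703495)/(3688847 + 1/(1480794 - 1847794)) = (((974 + (-143)**2 + 1146*(-143)) + 1244842)/(-754501 - 2204953) - 1703495)/(3688847 + 1/(1480794 - 1847794)) = (((974 + 20449 - 163878) + 1244842)/(-2959454) - 1703495)/(3688847 + 1/(-367000)) = ((-142455 + 1244842)*(-1/2959454) - 1703495)/(3688847 - 1/367000) = (1102387*(-1/2959454) - 1703495)/(1353806848999/367000) = (-1102387/2959454 - 1703495)*(367000/1353806848999) = -5041416194117/2959454*367000/1353806848999 = -925099871620469500/2003264547248743273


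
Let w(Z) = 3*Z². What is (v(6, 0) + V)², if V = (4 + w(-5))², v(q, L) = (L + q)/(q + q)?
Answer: 155825289/4 ≈ 3.8956e+7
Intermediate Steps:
v(q, L) = (L + q)/(2*q) (v(q, L) = (L + q)/((2*q)) = (L + q)*(1/(2*q)) = (L + q)/(2*q))
V = 6241 (V = (4 + 3*(-5)²)² = (4 + 3*25)² = (4 + 75)² = 79² = 6241)
(v(6, 0) + V)² = ((½)*(0 + 6)/6 + 6241)² = ((½)*(⅙)*6 + 6241)² = (½ + 6241)² = (12483/2)² = 155825289/4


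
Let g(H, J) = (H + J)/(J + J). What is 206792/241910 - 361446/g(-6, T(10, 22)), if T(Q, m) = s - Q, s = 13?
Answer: 87437505256/120955 ≈ 7.2289e+5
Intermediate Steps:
T(Q, m) = 13 - Q
g(H, J) = (H + J)/(2*J) (g(H, J) = (H + J)/((2*J)) = (H + J)*(1/(2*J)) = (H + J)/(2*J))
206792/241910 - 361446/g(-6, T(10, 22)) = 206792/241910 - 361446*2*(13 - 1*10)/(-6 + (13 - 1*10)) = 206792*(1/241910) - 361446*2*(13 - 10)/(-6 + (13 - 10)) = 103396/120955 - 361446*6/(-6 + 3) = 103396/120955 - 361446/((½)*(⅓)*(-3)) = 103396/120955 - 361446/(-½) = 103396/120955 - 361446*(-2) = 103396/120955 + 722892 = 87437505256/120955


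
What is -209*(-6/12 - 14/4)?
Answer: 836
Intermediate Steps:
-209*(-6/12 - 14/4) = -209*(-6*1/12 - 14*¼) = -209*(-½ - 7/2) = -209*(-4) = 836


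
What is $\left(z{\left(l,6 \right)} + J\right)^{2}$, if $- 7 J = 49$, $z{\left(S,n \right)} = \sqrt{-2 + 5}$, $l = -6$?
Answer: $\left(7 - \sqrt{3}\right)^{2} \approx 27.751$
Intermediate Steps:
$z{\left(S,n \right)} = \sqrt{3}$
$J = -7$ ($J = \left(- \frac{1}{7}\right) 49 = -7$)
$\left(z{\left(l,6 \right)} + J\right)^{2} = \left(\sqrt{3} - 7\right)^{2} = \left(-7 + \sqrt{3}\right)^{2}$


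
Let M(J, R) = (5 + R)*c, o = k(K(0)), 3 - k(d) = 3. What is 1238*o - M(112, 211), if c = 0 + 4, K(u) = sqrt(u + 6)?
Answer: -864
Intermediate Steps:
K(u) = sqrt(6 + u)
k(d) = 0 (k(d) = 3 - 1*3 = 3 - 3 = 0)
o = 0
c = 4
M(J, R) = 20 + 4*R (M(J, R) = (5 + R)*4 = 20 + 4*R)
1238*o - M(112, 211) = 1238*0 - (20 + 4*211) = 0 - (20 + 844) = 0 - 1*864 = 0 - 864 = -864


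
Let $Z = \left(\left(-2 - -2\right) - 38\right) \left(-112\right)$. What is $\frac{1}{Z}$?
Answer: $\frac{1}{4256} \approx 0.00023496$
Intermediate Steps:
$Z = 4256$ ($Z = \left(\left(-2 + 2\right) - 38\right) \left(-112\right) = \left(0 - 38\right) \left(-112\right) = \left(-38\right) \left(-112\right) = 4256$)
$\frac{1}{Z} = \frac{1}{4256}$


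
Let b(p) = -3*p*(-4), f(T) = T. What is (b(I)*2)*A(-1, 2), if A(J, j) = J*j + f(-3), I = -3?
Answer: 360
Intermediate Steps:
b(p) = 12*p
A(J, j) = -3 + J*j (A(J, j) = J*j - 3 = -3 + J*j)
(b(I)*2)*A(-1, 2) = ((12*(-3))*2)*(-3 - 1*2) = (-36*2)*(-3 - 2) = -72*(-5) = 360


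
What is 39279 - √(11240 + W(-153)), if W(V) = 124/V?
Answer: 39279 - 2*√7308283/51 ≈ 39173.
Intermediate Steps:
39279 - √(11240 + W(-153)) = 39279 - √(11240 + 124/(-153)) = 39279 - √(11240 + 124*(-1/153)) = 39279 - √(11240 - 124/153) = 39279 - √(1719596/153) = 39279 - 2*√7308283/51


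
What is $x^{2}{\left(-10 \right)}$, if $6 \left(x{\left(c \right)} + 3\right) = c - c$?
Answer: $9$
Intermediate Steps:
$x{\left(c \right)} = -3$ ($x{\left(c \right)} = -3 + \frac{c - c}{6} = -3 + \frac{1}{6} \cdot 0 = -3 + 0 = -3$)
$x^{2}{\left(-10 \right)} = \left(-3\right)^{2} = 9$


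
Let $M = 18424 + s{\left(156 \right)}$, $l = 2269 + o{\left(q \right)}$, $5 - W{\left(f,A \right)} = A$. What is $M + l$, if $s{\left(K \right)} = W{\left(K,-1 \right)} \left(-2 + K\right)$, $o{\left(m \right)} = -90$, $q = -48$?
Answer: $21527$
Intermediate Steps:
$W{\left(f,A \right)} = 5 - A$
$l = 2179$ ($l = 2269 - 90 = 2179$)
$s{\left(K \right)} = -12 + 6 K$ ($s{\left(K \right)} = \left(5 - -1\right) \left(-2 + K\right) = \left(5 + 1\right) \left(-2 + K\right) = 6 \left(-2 + K\right) = -12 + 6 K$)
$M = 19348$ ($M = 18424 + \left(-12 + 6 \cdot 156\right) = 18424 + \left(-12 + 936\right) = 18424 + 924 = 19348$)
$M + l = 19348 + 2179 = 21527$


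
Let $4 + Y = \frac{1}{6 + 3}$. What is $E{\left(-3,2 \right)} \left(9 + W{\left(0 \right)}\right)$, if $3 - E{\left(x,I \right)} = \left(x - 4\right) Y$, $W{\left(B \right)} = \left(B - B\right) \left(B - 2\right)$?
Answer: $-218$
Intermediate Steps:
$Y = - \frac{35}{9}$ ($Y = -4 + \frac{1}{6 + 3} = -4 + \frac{1}{9} = - \frac{35}{9} \approx -3.8889$)
$W{\left(B \right)} = 0$ ($W{\left(B \right)} = 0 \left(-2 + B\right) = 0$)
$E{\left(x,I \right)} = - \frac{113}{9} + \frac{35 x}{9}$ ($E{\left(x,I \right)} = 3 - \left(x - 4\right) \left(- \frac{35}{9}\right) = 3 - \left(-4 + x\right) \left(- \frac{35}{9}\right) = 3 - \left(\frac{140}{9} - \frac{35 x}{9}\right) = 3 + \left(- \frac{140}{9} + \frac{35 x}{9}\right) = - \frac{113}{9} + \frac{35 x}{9}$)
$E{\left(-3,2 \right)} \left(9 + W{\left(0 \right)}\right) = \left(- \frac{113}{9} + \frac{35}{9} \left(-3\right)\right) \left(9 + 0\right) = \left(- \frac{113}{9} - \frac{35}{3}\right) 9 = \left(- \frac{218}{9}\right) 9 = -218$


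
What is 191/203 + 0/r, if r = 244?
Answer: 191/203 ≈ 0.94089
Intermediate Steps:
191/203 + 0/r = 191/203 + 0/244 = 191*(1/203) + 0*(1/244) = 191/203 + 0 = 191/203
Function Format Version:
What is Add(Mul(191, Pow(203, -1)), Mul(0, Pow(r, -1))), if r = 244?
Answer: Rational(191, 203) ≈ 0.94089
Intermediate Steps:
Add(Mul(191, Pow(203, -1)), Mul(0, Pow(r, -1))) = Add(Mul(191, Pow(203, -1)), Mul(0, Pow(244, -1))) = Add(Mul(191, Rational(1, 203)), Mul(0, Rational(1, 244))) = Add(Rational(191, 203), 0) = Rational(191, 203)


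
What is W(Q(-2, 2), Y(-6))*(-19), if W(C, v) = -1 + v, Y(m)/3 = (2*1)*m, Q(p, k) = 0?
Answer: 703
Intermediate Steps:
Y(m) = 6*m (Y(m) = 3*((2*1)*m) = 3*(2*m) = 6*m)
W(Q(-2, 2), Y(-6))*(-19) = (-1 + 6*(-6))*(-19) = (-1 - 36)*(-19) = -37*(-19) = 703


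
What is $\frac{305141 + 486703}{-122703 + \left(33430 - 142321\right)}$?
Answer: $- \frac{131974}{38599} \approx -3.4191$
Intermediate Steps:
$\frac{305141 + 486703}{-122703 + \left(33430 - 142321\right)} = \frac{791844}{-122703 + \left(33430 - 142321\right)} = \frac{791844}{-122703 - 108891} = \frac{791844}{-231594} = 791844 \left(- \frac{1}{231594}\right) = - \frac{131974}{38599}$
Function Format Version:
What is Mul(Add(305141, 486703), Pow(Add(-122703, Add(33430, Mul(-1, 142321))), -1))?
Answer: Rational(-131974, 38599) ≈ -3.4191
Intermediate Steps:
Mul(Add(305141, 486703), Pow(Add(-122703, Add(33430, Mul(-1, 142321))), -1)) = Mul(791844, Pow(Add(-122703, Add(33430, -142321)), -1)) = Mul(791844, Pow(Add(-122703, -108891), -1)) = Mul(791844, Pow(-231594, -1)) = Mul(791844, Rational(-1, 231594)) = Rational(-131974, 38599)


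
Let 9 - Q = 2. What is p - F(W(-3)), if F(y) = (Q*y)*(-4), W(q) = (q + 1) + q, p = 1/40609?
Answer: -5685259/40609 ≈ -140.00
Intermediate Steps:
p = 1/40609 ≈ 2.4625e-5
W(q) = 1 + 2*q (W(q) = (1 + q) + q = 1 + 2*q)
Q = 7 (Q = 9 - 1*2 = 9 - 2 = 7)
F(y) = -28*y (F(y) = (7*y)*(-4) = -28*y)
p - F(W(-3)) = 1/40609 - (-28)*(1 + 2*(-3)) = 1/40609 - (-28)*(1 - 6) = 1/40609 - (-28)*(-5) = 1/40609 - 1*140 = 1/40609 - 140 = -5685259/40609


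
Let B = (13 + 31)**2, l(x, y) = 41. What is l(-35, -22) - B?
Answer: -1895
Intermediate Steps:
B = 1936 (B = 44**2 = 1936)
l(-35, -22) - B = 41 - 1*1936 = 41 - 1936 = -1895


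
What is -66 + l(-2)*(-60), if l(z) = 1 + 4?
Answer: -366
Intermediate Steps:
l(z) = 5
-66 + l(-2)*(-60) = -66 + 5*(-60) = -66 - 300 = -366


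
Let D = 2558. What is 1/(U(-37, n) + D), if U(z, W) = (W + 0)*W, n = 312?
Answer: 1/99902 ≈ 1.0010e-5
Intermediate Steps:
U(z, W) = W**2 (U(z, W) = W*W = W**2)
1/(U(-37, n) + D) = 1/(312**2 + 2558) = 1/(97344 + 2558) = 1/99902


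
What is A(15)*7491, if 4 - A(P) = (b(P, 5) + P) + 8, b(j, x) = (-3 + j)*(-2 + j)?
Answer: -1310925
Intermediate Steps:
A(P) = -10 - P² + 4*P (A(P) = 4 - (((6 + P² - 5*P) + P) + 8) = 4 - ((6 + P² - 4*P) + 8) = 4 - (14 + P² - 4*P) = 4 + (-14 - P² + 4*P) = -10 - P² + 4*P)
A(15)*7491 = (-10 - 1*15² + 4*15)*7491 = (-10 - 1*225 + 60)*7491 = (-10 - 225 + 60)*7491 = -175*7491 = -1310925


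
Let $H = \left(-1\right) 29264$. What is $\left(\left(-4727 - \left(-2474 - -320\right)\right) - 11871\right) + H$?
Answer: $-43708$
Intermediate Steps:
$H = -29264$
$\left(\left(-4727 - \left(-2474 - -320\right)\right) - 11871\right) + H = \left(\left(-4727 - \left(-2474 - -320\right)\right) - 11871\right) - 29264 = \left(\left(-4727 - \left(-2474 + 320\right)\right) - 11871\right) - 29264 = \left(\left(-4727 - -2154\right) - 11871\right) - 29264 = \left(\left(-4727 + 2154\right) - 11871\right) - 29264 = \left(-2573 - 11871\right) - 29264 = -14444 - 29264 = -43708$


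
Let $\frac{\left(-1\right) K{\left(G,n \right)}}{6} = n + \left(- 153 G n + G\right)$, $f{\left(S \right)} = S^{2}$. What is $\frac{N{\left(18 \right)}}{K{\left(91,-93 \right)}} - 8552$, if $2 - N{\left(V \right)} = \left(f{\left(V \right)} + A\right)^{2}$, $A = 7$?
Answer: $- \frac{66440566585}{7769022} \approx -8552.0$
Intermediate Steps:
$K{\left(G,n \right)} = - 6 G - 6 n + 918 G n$ ($K{\left(G,n \right)} = - 6 \left(n + \left(- 153 G n + G\right)\right) = - 6 \left(n - \left(- G + 153 G n\right)\right) = - 6 \left(G + n - 153 G n\right) = - 6 G - 6 n + 918 G n$)
$N{\left(V \right)} = 2 - \left(7 + V^{2}\right)^{2}$ ($N{\left(V \right)} = 2 - \left(V^{2} + 7\right)^{2} = 2 - \left(7 + V^{2}\right)^{2}$)
$\frac{N{\left(18 \right)}}{K{\left(91,-93 \right)}} - 8552 = \frac{2 - \left(7 + 18^{2}\right)^{2}}{\left(-6\right) 91 - -558 + 918 \cdot 91 \left(-93\right)} - 8552 = \frac{2 - \left(7 + 324\right)^{2}}{-546 + 558 - 7769034} - 8552 = \frac{2 - 331^{2}}{-7769022} - 8552 = \left(2 - 109561\right) \left(- \frac{1}{7769022}\right) - 8552 = \left(-109559\right) \left(- \frac{1}{7769022}\right) - 8552 = \frac{109559}{7769022} - 8552 = - \frac{66440566585}{7769022}$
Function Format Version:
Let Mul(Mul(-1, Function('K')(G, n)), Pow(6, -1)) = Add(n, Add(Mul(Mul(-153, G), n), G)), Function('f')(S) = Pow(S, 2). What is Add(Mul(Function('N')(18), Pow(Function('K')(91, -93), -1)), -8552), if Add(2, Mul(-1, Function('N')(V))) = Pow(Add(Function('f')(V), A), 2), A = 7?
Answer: Rational(-66440566585, 7769022) ≈ -8552.0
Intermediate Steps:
Function('K')(G, n) = Add(Mul(-6, G), Mul(-6, n), Mul(918, G, n)) (Function('K')(G, n) = Mul(-6, Add(n, Add(Mul(Mul(-153, G), n), G))) = Mul(-6, Add(n, Add(Mul(-153, G, n), G))) = Mul(-6, Add(n, Add(G, Mul(-153, G, n)))) = Mul(-6, Add(G, n, Mul(-153, G, n))) = Add(Mul(-6, G), Mul(-6, n), Mul(918, G, n)))
Function('N')(V) = Add(2, Mul(-1, Pow(Add(7, Pow(V, 2)), 2))) (Function('N')(V) = Add(2, Mul(-1, Pow(Add(Pow(V, 2), 7), 2))) = Add(2, Mul(-1, Pow(Add(7, Pow(V, 2)), 2))))
Add(Mul(Function('N')(18), Pow(Function('K')(91, -93), -1)), -8552) = Add(Mul(Add(2, Mul(-1, Pow(Add(7, Pow(18, 2)), 2))), Pow(Add(Mul(-6, 91), Mul(-6, -93), Mul(918, 91, -93)), -1)), -8552) = Add(Mul(Add(2, Mul(-1, Pow(Add(7, 324), 2))), Pow(Add(-546, 558, -7769034), -1)), -8552) = Add(Mul(Add(2, Mul(-1, Pow(331, 2))), Pow(-7769022, -1)), -8552) = Add(Mul(Add(2, Mul(-1, 109561)), Rational(-1, 7769022)), -8552) = Add(Mul(Add(2, -109561), Rational(-1, 7769022)), -8552) = Add(Mul(-109559, Rational(-1, 7769022)), -8552) = Add(Rational(109559, 7769022), -8552) = Rational(-66440566585, 7769022)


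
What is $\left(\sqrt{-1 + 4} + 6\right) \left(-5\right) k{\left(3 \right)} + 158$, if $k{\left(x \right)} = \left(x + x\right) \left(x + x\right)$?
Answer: $-922 - 180 \sqrt{3} \approx -1233.8$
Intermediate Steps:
$k{\left(x \right)} = 4 x^{2}$ ($k{\left(x \right)} = 2 x 2 x = 4 x^{2}$)
$\left(\sqrt{-1 + 4} + 6\right) \left(-5\right) k{\left(3 \right)} + 158 = \left(\sqrt{-1 + 4} + 6\right) \left(-5\right) 4 \cdot 3^{2} + 158 = \left(\sqrt{3} + 6\right) \left(-5\right) 4 \cdot 9 + 158 = \left(6 + \sqrt{3}\right) \left(-5\right) 36 + 158 = \left(-30 - 5 \sqrt{3}\right) 36 + 158 = \left(-1080 - 180 \sqrt{3}\right) + 158 = -922 - 180 \sqrt{3}$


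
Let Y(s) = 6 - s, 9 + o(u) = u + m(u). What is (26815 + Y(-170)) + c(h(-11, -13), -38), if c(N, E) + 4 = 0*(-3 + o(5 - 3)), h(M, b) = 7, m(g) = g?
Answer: 26987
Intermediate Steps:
o(u) = -9 + 2*u (o(u) = -9 + (u + u) = -9 + 2*u)
c(N, E) = -4 (c(N, E) = -4 + 0*(-3 + (-9 + 2*(5 - 3))) = -4 + 0*(-3 + (-9 + 2*2)) = -4 + 0*(-3 + (-9 + 4)) = -4 + 0*(-3 - 5) = -4 + 0*(-8) = -4 + 0 = -4)
(26815 + Y(-170)) + c(h(-11, -13), -38) = (26815 + (6 - 1*(-170))) - 4 = (26815 + (6 + 170)) - 4 = (26815 + 176) - 4 = 26991 - 4 = 26987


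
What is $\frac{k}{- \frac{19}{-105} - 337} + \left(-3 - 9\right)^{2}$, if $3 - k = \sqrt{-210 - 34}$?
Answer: $\frac{5092389}{35366} + \frac{105 i \sqrt{61}}{17683} \approx 143.99 + 0.046377 i$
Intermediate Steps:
$k = 3 - 2 i \sqrt{61}$ ($k = 3 - \sqrt{-210 - 34} = 3 - \sqrt{-244} = 3 - 2 i \sqrt{61} \approx 3.0 - 15.62 i$)
$\frac{k}{- \frac{19}{-105} - 337} + \left(-3 - 9\right)^{2} = \frac{3 - 2 i \sqrt{61}}{- \frac{19}{-105} - 337} + \left(-3 - 9\right)^{2} = \frac{3 - 2 i \sqrt{61}}{\left(-19\right) \left(- \frac{1}{105}\right) - 337} + \left(-12\right)^{2} = \frac{3 - 2 i \sqrt{61}}{\frac{19}{105} - 337} + 144 = \frac{3 - 2 i \sqrt{61}}{- \frac{35366}{105}} + 144 = - \frac{105 \left(3 - 2 i \sqrt{61}\right)}{35366} + 144 = \left(- \frac{315}{35366} + \frac{105 i \sqrt{61}}{17683}\right) + 144 = \frac{5092389}{35366} + \frac{105 i \sqrt{61}}{17683}$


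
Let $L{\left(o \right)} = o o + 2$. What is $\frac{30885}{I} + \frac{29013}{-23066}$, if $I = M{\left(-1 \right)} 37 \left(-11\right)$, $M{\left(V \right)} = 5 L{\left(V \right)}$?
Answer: $- \frac{3121115}{494098} \approx -6.3168$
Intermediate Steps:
$L{\left(o \right)} = 2 + o^{2}$ ($L{\left(o \right)} = o^{2} + 2 = 2 + o^{2}$)
$M{\left(V \right)} = 10 + 5 V^{2}$ ($M{\left(V \right)} = 5 \left(2 + V^{2}\right) = 10 + 5 V^{2}$)
$I = -6105$ ($I = \left(10 + 5 \left(-1\right)^{2}\right) 37 \left(-11\right) = \left(10 + 5 \cdot 1\right) 37 \left(-11\right) = \left(10 + 5\right) 37 \left(-11\right) = 15 \cdot 37 \left(-11\right) = 555 \left(-11\right) = -6105$)
$\frac{30885}{I} + \frac{29013}{-23066} = \frac{30885}{-6105} + \frac{29013}{-23066} = 30885 \left(- \frac{1}{6105}\right) + 29013 \left(- \frac{1}{23066}\right) = - \frac{2059}{407} - \frac{1527}{1214} = - \frac{3121115}{494098}$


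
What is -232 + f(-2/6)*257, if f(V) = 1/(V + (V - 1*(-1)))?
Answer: 539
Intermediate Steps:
f(V) = 1/(1 + 2*V) (f(V) = 1/(V + (V + 1)) = 1/(V + (1 + V)) = 1/(1 + 2*V))
-232 + f(-2/6)*257 = -232 + 257/(1 + 2*(-2/6)) = -232 + 257/(1 + 2*(-2*⅙)) = -232 + 257/(1 + 2*(-⅓)) = -232 + 257/(1 - ⅔) = -232 + 257/(⅓) = -232 + 3*257 = -232 + 771 = 539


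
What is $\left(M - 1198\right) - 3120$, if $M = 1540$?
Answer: $-2778$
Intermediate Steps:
$\left(M - 1198\right) - 3120 = \left(1540 - 1198\right) - 3120 = 342 - 3120 = -2778$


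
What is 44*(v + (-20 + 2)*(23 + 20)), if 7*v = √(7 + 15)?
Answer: -34056 + 44*√22/7 ≈ -34027.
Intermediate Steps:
v = √22/7 (v = √(7 + 15)/7 = √22/7 ≈ 0.67006)
44*(v + (-20 + 2)*(23 + 20)) = 44*(√22/7 + (-20 + 2)*(23 + 20)) = 44*(√22/7 - 18*43) = 44*(√22/7 - 774) = 44*(-774 + √22/7) = -34056 + 44*√22/7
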